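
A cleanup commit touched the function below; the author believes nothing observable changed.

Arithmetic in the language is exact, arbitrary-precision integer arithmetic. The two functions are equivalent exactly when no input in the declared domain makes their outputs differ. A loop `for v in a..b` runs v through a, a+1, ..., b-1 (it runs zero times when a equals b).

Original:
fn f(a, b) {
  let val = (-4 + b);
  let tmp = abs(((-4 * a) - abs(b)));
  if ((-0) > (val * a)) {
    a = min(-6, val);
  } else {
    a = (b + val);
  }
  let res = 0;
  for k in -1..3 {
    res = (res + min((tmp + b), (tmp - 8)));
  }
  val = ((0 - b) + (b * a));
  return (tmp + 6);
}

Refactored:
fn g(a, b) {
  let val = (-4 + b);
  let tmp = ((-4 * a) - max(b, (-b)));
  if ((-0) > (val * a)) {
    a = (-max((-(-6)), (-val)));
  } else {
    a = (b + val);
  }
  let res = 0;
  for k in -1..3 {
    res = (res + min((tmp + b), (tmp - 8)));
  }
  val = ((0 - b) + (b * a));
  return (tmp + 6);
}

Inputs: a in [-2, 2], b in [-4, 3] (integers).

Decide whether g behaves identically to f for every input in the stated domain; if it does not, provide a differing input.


Not equivalent: a=0, b=-4 separates them (10 vs 2).
f: val=-8, then tmp=4, then ((-0) > (val * a)) is false, then a=-12, then res=0, then (k=-1), then res=-4, then (k=0), then res=-8, then (k=1), then res=-12, then (k=2), then res=-16, then val=52, then returns 10
g: val=-8, then tmp=-4, then ((-0) > (val * a)) is false, then a=-12, then res=0, then (k=-1), then res=-12, then (k=0), then res=-24, then (k=1), then res=-36, then (k=2), then res=-48, then val=52, then returns 2
verdict: not equivalent; witness: a=0, b=-4


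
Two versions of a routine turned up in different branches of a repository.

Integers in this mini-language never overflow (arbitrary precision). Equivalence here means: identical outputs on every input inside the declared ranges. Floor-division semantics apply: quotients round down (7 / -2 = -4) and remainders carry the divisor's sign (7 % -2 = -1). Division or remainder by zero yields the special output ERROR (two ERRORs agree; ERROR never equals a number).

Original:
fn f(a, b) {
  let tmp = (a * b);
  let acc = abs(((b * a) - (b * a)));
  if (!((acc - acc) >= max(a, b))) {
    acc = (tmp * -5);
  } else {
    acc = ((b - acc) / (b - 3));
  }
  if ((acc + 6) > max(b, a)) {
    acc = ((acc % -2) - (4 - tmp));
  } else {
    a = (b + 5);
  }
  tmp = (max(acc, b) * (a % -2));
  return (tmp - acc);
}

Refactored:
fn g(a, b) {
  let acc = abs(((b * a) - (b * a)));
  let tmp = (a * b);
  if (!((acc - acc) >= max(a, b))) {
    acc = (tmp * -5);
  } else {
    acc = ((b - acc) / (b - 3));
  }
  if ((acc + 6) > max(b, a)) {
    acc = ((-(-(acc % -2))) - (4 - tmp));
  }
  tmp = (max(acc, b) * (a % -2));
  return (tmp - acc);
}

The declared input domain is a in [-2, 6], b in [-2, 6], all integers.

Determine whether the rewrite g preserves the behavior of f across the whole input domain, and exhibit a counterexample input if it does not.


There is a counterexample at a=0, b=6: -6 on one side, 0 on the other.
f: tmp = 0; acc = 0; (!((acc - acc) >= max(a, b))) -> true; acc = 0; ((acc + 6) > max(b, a)) -> false; a = 11; tmp = -6; return -6
g: acc = 0; tmp = 0; (!((acc - acc) >= max(a, b))) -> true; acc = 0; ((acc + 6) > max(b, a)) -> false; tmp = 0; return 0
verdict: not equivalent; witness: a=0, b=6


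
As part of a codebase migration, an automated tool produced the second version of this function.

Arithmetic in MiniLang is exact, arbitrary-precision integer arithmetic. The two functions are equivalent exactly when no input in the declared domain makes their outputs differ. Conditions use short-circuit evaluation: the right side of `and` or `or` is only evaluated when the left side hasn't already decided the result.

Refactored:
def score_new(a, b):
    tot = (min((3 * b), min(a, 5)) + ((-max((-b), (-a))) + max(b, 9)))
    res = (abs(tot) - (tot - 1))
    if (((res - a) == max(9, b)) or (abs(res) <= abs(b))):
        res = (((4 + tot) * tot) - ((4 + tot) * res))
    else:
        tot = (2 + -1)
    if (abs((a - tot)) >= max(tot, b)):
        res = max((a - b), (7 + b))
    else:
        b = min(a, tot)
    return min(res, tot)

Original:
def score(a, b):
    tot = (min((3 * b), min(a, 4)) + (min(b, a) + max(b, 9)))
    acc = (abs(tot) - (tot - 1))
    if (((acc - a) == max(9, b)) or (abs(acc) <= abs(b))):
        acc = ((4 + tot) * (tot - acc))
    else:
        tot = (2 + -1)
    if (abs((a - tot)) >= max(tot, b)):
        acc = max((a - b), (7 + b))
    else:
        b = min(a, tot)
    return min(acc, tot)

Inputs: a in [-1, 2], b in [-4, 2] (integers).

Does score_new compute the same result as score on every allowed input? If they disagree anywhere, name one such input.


The suspicious edit (`4` became `5`) never changes the result for any input inside the declared domain.
One worked example (a=1, b=-2) — score: tot := 1 | acc := 1 | (((acc - a) == max(9, b)) or (abs(acc) <= abs(b))): true | acc := 0 | (abs((a - tot)) >= max(tot, b)): false | b := 1 | result 0; score_new: tot := 1 | res := 1 | (((res - a) == max(9, b)) or (abs(res) <= abs(b))): true | res := 0 | (abs((a - tot)) >= max(tot, b)): false | b := 1 | result 0; agreement on 0.
Every one of the 28 inputs gives matching results.
verdict: equivalent


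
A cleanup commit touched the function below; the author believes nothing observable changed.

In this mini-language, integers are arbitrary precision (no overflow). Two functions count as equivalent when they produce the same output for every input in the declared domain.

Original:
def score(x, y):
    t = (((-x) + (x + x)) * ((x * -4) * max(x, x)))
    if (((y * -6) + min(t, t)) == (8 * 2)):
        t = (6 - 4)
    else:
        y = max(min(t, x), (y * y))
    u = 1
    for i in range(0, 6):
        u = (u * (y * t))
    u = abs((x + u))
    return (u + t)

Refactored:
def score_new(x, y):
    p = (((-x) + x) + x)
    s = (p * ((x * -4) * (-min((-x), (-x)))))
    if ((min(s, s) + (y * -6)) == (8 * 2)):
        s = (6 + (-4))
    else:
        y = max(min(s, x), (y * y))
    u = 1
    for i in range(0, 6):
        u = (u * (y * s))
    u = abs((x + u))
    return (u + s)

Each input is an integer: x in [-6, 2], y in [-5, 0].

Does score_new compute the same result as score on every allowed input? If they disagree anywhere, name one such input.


This is a faithful refactor — arithmetic usage differs, plus min/max/abs usage differs, plus local variable names differ, plus statement counts differ, but the computed results match everywhere.
Spot check at x=-5, y=-4 — score: t=500, then (((y * -6) + min(t, t)) == (8 * 2)) is false, then y=16, then u=1, then (i=0), then u=8000, then (i=1), then u=64000000, then (i=2), then u=512000000000, then (i=3), then u=4096000000000000, then (i=4), then u=32768000000000000000, then (i=5), then u=262144000000000000000000, then u=262143999999999999999995, then returns 262144000000000000000495. score_new: p=-5, then s=500, then ((min(s, s) + (y * -6)) == (8 * 2)) is false, then y=16, then u=1, then (i=0), then u=8000, then (i=1), then u=64000000, then (i=2), then u=512000000000, then (i=3), then u=4096000000000000, then (i=4), then u=32768000000000000000, then (i=5), then u=262144000000000000000000, then u=262143999999999999999995, then returns 262144000000000000000495. Both give 262144000000000000000495.
Checked all 54 inputs in the declared domain: the outputs agree on every one.
verdict: equivalent


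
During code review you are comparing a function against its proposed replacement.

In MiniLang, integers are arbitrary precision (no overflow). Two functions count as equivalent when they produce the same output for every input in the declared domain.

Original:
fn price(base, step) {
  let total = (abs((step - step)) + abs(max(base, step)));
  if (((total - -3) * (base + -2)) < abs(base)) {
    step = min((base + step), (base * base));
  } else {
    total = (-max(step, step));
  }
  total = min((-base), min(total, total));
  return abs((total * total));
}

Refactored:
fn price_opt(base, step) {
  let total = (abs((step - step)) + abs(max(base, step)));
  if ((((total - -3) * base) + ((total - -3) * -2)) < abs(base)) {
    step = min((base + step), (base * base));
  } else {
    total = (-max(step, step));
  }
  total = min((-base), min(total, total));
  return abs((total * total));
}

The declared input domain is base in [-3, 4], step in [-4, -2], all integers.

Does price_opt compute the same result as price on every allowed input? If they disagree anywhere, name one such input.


This is a faithful refactor — arithmetic usage differs; also constant usage differs, but the computed results match everywhere.
One worked example (base=4, step=-3) — price: total=4, then (((total - -3) * (base + -2)) < abs(base)) is false, then total=3, then total=-4, then returns 16; price_opt: total=4, then ((((total - -3) * base) + ((total - -3) * -2)) < abs(base)) is false, then total=3, then total=-4, then returns 16; agreement on 16.
Checked all 24 inputs in the declared domain: the outputs agree on every one.
verdict: equivalent


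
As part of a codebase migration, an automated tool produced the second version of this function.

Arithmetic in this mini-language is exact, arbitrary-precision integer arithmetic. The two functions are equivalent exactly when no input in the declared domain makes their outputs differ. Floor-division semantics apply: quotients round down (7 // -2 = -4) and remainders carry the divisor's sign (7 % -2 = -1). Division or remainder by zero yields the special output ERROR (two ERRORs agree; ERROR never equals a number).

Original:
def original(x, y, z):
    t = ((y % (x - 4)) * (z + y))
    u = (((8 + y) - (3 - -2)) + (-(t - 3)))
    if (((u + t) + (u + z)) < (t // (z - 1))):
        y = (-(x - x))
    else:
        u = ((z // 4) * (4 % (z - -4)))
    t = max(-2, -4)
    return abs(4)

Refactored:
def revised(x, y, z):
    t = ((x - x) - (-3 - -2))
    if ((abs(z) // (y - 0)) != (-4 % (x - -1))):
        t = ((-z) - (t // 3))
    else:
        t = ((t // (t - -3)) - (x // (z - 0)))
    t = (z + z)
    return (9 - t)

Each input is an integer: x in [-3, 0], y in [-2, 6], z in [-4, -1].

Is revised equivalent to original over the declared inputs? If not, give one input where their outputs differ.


Not equivalent: x=-3, y=-2, z=-4 separates them (4 vs 17).
original: t=12, then u=-8, then (((u + t) + (u + z)) < (t // (z - 1))) is true, then y=0, then t=-2, then returns 4
revised: t=1, then ((abs(z) // (y - 0)) != (-4 % (x - -1))) is true, then t=4, then t=-8, then returns 17
verdict: not equivalent; witness: x=-3, y=-2, z=-4


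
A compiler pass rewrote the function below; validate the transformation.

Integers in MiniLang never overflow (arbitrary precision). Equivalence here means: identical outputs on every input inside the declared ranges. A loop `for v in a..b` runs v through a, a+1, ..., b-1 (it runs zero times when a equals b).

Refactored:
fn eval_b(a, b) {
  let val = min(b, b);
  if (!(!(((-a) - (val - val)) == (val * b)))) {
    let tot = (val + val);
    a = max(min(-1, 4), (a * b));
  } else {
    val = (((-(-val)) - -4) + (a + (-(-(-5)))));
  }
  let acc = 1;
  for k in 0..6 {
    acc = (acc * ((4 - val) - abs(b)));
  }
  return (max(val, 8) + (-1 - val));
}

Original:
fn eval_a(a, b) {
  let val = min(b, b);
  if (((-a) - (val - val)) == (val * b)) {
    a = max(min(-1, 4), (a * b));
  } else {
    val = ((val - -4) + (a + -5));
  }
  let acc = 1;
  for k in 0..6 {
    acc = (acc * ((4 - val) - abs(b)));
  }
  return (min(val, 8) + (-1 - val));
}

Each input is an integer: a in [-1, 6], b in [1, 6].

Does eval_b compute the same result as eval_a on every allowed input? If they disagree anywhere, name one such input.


The rewrite breaks on a=-1, b=1, where the results are -1 and 6.
eval_a: val = 1; (((-a) - (val - val)) == (val * b)) -> true; a = -1; acc = 1; [k=0]; acc = 2; [k=1]; acc = 4; [k=2]; acc = 8; [k=3]; acc = 16; [k=4]; acc = 32; [k=5]; acc = 64; return -1
eval_b: val = 1; (!(!(((-a) - (val - val)) == (val * b)))) -> true; tot = 2; a = -1; acc = 1; [k=0]; acc = 2; [k=1]; acc = 4; [k=2]; acc = 8; [k=3]; acc = 16; [k=4]; acc = 32; [k=5]; acc = 64; return 6
verdict: not equivalent; witness: a=-1, b=1


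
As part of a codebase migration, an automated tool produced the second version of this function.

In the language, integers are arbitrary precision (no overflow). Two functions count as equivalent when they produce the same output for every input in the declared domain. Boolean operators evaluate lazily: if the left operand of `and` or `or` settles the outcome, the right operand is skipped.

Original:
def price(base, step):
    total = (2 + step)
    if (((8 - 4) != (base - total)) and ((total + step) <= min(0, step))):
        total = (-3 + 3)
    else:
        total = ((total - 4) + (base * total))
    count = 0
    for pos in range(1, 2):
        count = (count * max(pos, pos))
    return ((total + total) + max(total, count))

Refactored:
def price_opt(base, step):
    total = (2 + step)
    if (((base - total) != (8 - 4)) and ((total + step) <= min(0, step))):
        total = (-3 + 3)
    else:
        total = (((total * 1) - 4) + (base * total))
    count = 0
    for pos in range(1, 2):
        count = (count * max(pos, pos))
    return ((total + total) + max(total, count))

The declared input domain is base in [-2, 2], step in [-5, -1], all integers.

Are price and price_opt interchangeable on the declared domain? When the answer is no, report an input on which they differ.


This is a faithful refactor — constant usage differs; also arithmetic usage differs, but the computed results match everywhere.
Tracing base=-2, step=-5: price: total=-3, then (((8 - 4) != (base - total)) and ((total + step) <= min(0, step))) is true, then total=0, then count=0, then (pos=1), then count=0, then returns 0 | price_opt: total=-3, then (((base - total) != (8 - 4)) and ((total + step) <= min(0, step))) is true, then total=0, then count=0, then (pos=1), then count=0, then returns 0 — matching result 0.
Sweeping the whole domain (25 inputs) finds no disagreement.
verdict: equivalent


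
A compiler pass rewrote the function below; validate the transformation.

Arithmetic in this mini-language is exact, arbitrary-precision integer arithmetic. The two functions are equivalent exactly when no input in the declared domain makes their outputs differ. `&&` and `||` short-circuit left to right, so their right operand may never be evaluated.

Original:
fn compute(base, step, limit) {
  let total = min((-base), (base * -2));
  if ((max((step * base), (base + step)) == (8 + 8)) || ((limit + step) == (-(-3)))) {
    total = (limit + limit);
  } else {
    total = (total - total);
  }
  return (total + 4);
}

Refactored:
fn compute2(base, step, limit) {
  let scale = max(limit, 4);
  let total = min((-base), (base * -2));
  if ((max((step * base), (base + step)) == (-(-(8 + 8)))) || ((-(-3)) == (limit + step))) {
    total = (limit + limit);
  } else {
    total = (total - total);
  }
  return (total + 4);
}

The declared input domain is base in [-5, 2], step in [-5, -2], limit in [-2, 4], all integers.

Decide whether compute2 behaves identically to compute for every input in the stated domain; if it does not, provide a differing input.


Reading the diff, among the changes: local variable names differ, and constant usage differs, and statement counts differ, and min/max/abs usage differs.
Tracing base=-3, step=-5, limit=-2: compute: total becomes 3; next ((max((step * base), (base + step)) == (8 + 8)) || ((limit + step) == (-(-3)))) evaluates to false; next total becomes 0; next final value 4 | compute2: scale becomes 4; next total becomes 3; next ((max((step * base), (base + step)) == (-(-(8 + 8)))) || ((-(-3)) == (limit + step))) evaluates to false; next total becomes 0; next final value 4 — matching result 4.
An exhaustive pass over the 224 declared inputs shows identical outputs.
verdict: equivalent


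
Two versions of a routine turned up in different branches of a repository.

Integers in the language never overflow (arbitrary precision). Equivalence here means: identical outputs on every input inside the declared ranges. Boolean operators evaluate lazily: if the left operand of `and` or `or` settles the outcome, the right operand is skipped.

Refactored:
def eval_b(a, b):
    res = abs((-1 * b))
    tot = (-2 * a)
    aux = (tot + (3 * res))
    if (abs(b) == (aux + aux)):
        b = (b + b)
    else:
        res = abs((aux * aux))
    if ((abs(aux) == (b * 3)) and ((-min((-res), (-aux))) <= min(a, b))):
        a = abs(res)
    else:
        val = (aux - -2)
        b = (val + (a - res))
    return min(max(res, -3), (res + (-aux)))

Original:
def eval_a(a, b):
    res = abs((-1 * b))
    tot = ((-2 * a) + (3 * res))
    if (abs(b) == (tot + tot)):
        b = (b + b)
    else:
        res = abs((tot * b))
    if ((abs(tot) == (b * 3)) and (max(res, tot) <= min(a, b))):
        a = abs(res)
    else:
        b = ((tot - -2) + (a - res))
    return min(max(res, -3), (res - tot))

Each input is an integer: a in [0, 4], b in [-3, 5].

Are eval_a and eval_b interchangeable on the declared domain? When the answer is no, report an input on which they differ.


At a=0, b=-3: eval_a gives 18, eval_b gives 72.
verdict: not equivalent; witness: a=0, b=-3


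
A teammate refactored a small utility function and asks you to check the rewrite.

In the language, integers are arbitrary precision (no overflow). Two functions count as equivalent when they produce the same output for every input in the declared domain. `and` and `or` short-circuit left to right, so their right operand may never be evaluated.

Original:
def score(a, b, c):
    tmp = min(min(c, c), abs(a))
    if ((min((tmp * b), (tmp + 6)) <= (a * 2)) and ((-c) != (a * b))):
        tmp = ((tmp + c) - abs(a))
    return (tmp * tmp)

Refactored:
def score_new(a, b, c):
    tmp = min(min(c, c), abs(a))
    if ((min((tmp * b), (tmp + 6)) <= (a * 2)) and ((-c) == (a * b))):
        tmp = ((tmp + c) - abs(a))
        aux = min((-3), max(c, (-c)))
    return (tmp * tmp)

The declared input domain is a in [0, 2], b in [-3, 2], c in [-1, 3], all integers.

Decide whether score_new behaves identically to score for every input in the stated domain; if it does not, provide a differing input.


Take a=0, b=-3, c=1.
score: tmp becomes 0; next ((min((tmp * b), (tmp + 6)) <= (a * 2)) and ((-c) != (a * b))) evaluates to true; next tmp becomes 1; next final value 1
score_new: tmp becomes 0; next ((min((tmp * b), (tmp + 6)) <= (a * 2)) and ((-c) == (a * b))) evaluates to false; next final value 0
1 against 0: the behavior changed.
verdict: not equivalent; witness: a=0, b=-3, c=1


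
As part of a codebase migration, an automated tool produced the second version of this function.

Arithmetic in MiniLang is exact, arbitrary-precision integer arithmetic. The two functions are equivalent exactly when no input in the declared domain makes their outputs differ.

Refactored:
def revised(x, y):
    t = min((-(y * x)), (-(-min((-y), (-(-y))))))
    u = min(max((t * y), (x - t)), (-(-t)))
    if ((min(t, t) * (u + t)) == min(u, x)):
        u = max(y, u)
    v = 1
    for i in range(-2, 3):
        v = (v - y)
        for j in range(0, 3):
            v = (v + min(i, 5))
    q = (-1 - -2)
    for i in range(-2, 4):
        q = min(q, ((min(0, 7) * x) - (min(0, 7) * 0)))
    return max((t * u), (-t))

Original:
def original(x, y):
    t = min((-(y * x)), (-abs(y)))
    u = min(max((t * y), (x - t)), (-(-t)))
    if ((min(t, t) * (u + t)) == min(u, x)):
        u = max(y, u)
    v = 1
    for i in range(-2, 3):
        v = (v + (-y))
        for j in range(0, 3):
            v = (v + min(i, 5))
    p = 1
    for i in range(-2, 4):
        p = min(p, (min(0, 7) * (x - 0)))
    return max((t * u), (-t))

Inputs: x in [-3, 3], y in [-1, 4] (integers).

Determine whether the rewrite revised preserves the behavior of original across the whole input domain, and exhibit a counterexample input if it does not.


Comparing the listings, the differences include: constant usage differs; also min/max/abs usage differs; also local variable names differ; also arithmetic usage differs.
One worked example (x=-2, y=-1) — original: t becomes -2; next u becomes -2; next ((min(t, t) * (u + t)) == min(u, x)) evaluates to false; next v becomes 1; next at i=-2:; next v becomes 2; next at j=0:; next v becomes 0; next at j=1:; next v becomes -2; next at j=2:; next v becomes -4; next at i=-1:; next v becomes -3; next at j=0:; next v becomes -4; next at j=1:; next v becomes -5; next at j=2:; next v becomes -6; next at i=0:; next v becomes -5; next at j=0:; next v becomes -5; next at j=1:; next v becomes -5; next at j=2:; next v becomes -5; next at i=1:; next v becomes -4; next at j=0:; next v becomes -3; next at j=1:; next v becomes -2; next at j=2:; next v becomes -1; next at i=2:; next v becomes 0; next at j=0:; next v becomes 2; next at j=1:; next v becomes 4; next at j=2:; next v becomes 6; next p becomes 1; next at i=-2:; next p becomes 0; next at i=-1:; next p becomes 0; next at i=0:; next p becomes 0; next at i=1:; next p becomes 0; next at i=2:; next p becomes 0; next at i=3:; next p becomes 0; next final value 4; revised: t becomes -2; next u becomes -2; next ((min(t, t) * (u + t)) == min(u, x)) evaluates to false; next v becomes 1; next at i=-2:; next v becomes 2; next at j=0:; next v becomes 0; next at j=1:; next v becomes -2; next at j=2:; next v becomes -4; next at i=-1:; next v becomes -3; next at j=0:; next v becomes -4; next at j=1:; next v becomes -5; next at j=2:; next v becomes -6; next at i=0:; next v becomes -5; next at j=0:; next v becomes -5; next at j=1:; next v becomes -5; next at j=2:; next v becomes -5; next at i=1:; next v becomes -4; next at j=0:; next v becomes -3; next at j=1:; next v becomes -2; next at j=2:; next v becomes -1; next at i=2:; next v becomes 0; next at j=0:; next v becomes 2; next at j=1:; next v becomes 4; next at j=2:; next v becomes 6; next q becomes 1; next at i=-2:; next q becomes 0; next at i=-1:; next q becomes 0; next at i=0:; next q becomes 0; next at i=1:; next q becomes 0; next at i=2:; next q becomes 0; next at i=3:; next q becomes 0; next final value 4; agreement on 4.
Across all 42 domain points the two functions coincide.
verdict: equivalent


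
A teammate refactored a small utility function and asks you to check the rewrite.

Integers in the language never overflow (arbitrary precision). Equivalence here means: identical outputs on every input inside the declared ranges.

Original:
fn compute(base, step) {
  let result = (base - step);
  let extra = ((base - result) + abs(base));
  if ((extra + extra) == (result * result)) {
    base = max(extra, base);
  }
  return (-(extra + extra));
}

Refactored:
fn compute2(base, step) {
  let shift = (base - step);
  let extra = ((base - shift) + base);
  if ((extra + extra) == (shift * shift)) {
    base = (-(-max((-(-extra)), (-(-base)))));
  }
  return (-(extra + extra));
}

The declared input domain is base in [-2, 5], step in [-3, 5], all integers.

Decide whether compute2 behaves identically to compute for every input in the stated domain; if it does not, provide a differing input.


Try base=-2, step=-3.
compute: result = 1; extra = -1; ((extra + extra) == (result * result)) -> false; return 2
compute2: shift = 1; extra = -5; ((extra + extra) == (shift * shift)) -> false; return 10
2 vs 10 — the two versions disagree here.
verdict: not equivalent; witness: base=-2, step=-3


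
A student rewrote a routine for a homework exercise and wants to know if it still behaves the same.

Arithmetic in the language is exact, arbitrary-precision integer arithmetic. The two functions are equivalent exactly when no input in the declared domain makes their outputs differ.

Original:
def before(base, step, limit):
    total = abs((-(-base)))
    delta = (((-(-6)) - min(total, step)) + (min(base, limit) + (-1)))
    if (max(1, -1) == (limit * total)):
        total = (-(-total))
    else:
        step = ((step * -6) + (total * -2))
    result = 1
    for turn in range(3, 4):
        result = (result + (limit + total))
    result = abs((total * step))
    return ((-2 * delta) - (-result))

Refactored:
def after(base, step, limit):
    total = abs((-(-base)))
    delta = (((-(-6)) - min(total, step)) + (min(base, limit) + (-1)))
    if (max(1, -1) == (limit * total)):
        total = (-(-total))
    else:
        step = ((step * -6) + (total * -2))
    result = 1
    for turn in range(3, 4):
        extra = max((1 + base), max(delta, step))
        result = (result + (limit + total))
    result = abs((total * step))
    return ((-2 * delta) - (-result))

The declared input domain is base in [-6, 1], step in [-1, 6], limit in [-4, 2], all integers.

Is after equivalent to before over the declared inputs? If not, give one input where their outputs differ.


Changes here: local variable names differ; also constant usage differs; also statement counts differ; also min/max/abs usage differs; also arithmetic usage differs; the full 448-point sweep finds no disagreement.
verdict: equivalent


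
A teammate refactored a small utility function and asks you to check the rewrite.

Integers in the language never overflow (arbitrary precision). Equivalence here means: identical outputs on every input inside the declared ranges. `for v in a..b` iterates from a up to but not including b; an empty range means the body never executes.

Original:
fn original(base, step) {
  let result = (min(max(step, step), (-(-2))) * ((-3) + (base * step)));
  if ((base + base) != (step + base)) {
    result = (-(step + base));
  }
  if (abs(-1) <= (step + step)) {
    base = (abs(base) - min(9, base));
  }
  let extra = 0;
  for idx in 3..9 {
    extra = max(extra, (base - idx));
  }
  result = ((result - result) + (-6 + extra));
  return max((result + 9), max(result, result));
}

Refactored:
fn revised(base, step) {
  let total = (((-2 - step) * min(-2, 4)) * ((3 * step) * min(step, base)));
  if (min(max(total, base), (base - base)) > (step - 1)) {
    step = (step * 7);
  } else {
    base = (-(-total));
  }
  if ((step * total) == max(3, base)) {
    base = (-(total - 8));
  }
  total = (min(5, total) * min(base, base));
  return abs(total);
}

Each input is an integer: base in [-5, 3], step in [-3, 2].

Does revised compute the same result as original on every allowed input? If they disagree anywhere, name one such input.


There is a counterexample at base=-5, step=-3: 3 on one side, 8100 on the other.
original: result=-36, then ((base + base) != (step + base)) is true, then result=8, then (abs(-1) <= (step + step)) is false, then extra=0, then (idx=3), then extra=0, then (idx=4), then extra=0, then (idx=5), then extra=0, then (idx=6), then extra=0, then (idx=7), then extra=0, then (idx=8), then extra=0, then result=-6, then returns 3
revised: total=-90, then (min(max(total, base), (base - base)) > (step - 1)) is false, then base=-90, then ((step * total) == max(3, base)) is false, then total=8100, then returns 8100
verdict: not equivalent; witness: base=-5, step=-3


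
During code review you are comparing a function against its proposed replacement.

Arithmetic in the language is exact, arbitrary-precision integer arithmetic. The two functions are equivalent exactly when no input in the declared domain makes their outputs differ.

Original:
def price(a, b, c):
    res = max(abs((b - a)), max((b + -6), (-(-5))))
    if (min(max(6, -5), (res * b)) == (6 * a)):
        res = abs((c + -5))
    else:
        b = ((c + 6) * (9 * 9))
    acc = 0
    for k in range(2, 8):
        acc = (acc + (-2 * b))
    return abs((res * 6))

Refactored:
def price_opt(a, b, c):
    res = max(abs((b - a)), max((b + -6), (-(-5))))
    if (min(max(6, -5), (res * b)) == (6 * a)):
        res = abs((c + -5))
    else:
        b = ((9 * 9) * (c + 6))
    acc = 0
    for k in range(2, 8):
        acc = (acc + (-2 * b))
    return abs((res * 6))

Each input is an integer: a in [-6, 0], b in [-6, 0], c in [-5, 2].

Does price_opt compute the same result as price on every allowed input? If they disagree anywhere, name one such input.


Side by side, the visible changes include: same computation, different form.
Tracing a=-5, b=-5, c=1: price: res becomes 5; next (min(max(6, -5), (res * b)) == (6 * a)) evaluates to false; next b becomes 567; next acc becomes 0; next at k=2:; next acc becomes -1134; next at k=3:; next acc becomes -2268; next at k=4:; next acc becomes -3402; next at k=5:; next acc becomes -4536; next at k=6:; next acc becomes -5670; next at k=7:; next acc becomes -6804; next final value 30 | price_opt: res becomes 5; next (min(max(6, -5), (res * b)) == (6 * a)) evaluates to false; next b becomes 567; next acc becomes 0; next at k=2:; next acc becomes -1134; next at k=3:; next acc becomes -2268; next at k=4:; next acc becomes -3402; next at k=5:; next acc becomes -4536; next at k=6:; next acc becomes -5670; next at k=7:; next acc becomes -6804; next final value 30 — matching result 30.
Checked all 392 inputs in the declared domain: the outputs agree on every one.
verdict: equivalent


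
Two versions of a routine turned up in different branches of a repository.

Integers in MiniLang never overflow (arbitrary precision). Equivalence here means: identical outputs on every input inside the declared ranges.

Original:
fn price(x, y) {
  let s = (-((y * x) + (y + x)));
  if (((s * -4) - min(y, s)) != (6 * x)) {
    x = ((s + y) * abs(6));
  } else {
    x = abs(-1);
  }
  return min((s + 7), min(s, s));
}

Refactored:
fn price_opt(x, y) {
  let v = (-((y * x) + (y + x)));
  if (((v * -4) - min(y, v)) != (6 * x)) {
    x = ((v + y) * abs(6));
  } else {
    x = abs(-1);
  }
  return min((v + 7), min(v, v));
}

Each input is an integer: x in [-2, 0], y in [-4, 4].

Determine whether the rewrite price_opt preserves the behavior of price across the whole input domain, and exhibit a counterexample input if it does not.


The two are interchangeable: local variable names differ, and every declared input agrees.
Spot check at x=-1, y=3 — price: s := 1 | (((s * -4) - min(y, s)) != (6 * x)): true | x := 24 | result 1. price_opt: v := 1 | (((v * -4) - min(y, v)) != (6 * x)): true | x := 24 | result 1. Both give 1.
An exhaustive pass over the 27 declared inputs shows identical outputs.
verdict: equivalent


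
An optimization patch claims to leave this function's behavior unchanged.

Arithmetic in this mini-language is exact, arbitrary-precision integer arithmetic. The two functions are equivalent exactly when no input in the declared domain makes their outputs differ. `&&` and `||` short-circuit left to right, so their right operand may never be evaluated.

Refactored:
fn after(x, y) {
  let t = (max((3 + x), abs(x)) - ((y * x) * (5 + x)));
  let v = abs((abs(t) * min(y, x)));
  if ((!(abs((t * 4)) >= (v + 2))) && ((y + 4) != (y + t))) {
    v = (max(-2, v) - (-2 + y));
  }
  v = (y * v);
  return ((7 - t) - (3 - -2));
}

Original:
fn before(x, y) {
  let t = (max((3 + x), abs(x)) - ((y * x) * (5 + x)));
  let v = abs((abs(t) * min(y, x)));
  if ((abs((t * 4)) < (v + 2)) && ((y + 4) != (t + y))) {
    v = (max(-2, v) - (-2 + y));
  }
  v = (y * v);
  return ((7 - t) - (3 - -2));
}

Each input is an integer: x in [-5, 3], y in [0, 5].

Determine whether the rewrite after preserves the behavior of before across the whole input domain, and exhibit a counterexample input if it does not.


Reading the diff, among the changes: comparison usage differs; also boolean connective usage differs.
Tracing x=2, y=5: before: t := -65 | v := 130 | ((abs((t * 4)) < (v + 2)) && ((y + 4) != (t + y))): false | v := 650 | result 67 | after: t := -65 | v := 130 | ((!(abs((t * 4)) >= (v + 2))) && ((y + 4) != (y + t))): false | v := 650 | result 67 — matching result 67.
Across all 54 domain points the two functions coincide.
verdict: equivalent


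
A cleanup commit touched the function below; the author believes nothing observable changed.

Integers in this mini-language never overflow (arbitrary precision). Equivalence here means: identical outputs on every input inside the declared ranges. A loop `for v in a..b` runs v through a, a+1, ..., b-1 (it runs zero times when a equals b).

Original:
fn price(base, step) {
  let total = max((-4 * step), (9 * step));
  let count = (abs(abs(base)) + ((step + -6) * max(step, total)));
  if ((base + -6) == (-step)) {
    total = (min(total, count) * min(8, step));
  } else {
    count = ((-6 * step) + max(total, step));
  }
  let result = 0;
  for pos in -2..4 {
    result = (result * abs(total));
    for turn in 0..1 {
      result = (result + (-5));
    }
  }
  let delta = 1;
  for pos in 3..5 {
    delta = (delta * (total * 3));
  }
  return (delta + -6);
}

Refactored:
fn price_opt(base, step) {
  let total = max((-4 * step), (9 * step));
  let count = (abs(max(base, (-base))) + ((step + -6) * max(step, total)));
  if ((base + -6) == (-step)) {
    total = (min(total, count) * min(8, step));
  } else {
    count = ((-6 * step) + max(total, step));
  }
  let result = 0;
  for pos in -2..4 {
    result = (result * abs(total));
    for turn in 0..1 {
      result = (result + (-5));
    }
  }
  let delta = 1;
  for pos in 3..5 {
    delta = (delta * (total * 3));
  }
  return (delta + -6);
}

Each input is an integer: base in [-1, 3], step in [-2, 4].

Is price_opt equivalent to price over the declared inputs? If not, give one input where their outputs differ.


Behavior is preserved: although min/max/abs usage differs, the outputs never diverge.
Spot check at base=3, step=4 — price: total = 36; count = -69; ((base + -6) == (-step)) -> false; count = 12; result = 0; [pos=-2]; result = 0; [turn=0]; result = -5; [pos=-1]; result = -180; [turn=0]; result = -185; [pos=0]; result = -6660; [turn=0]; result = -6665; [pos=1]; result = -239940; [turn=0]; result = -239945; [pos=2]; result = -8638020; [turn=0]; result = -8638025; [pos=3]; result = -310968900; [turn=0]; result = -310968905; delta = 1; [pos=3]; delta = 108; [pos=4]; delta = 11664; return 11658. price_opt: total = 36; count = -69; ((base + -6) == (-step)) -> false; count = 12; result = 0; [pos=-2]; result = 0; [turn=0]; result = -5; [pos=-1]; result = -180; [turn=0]; result = -185; [pos=0]; result = -6660; [turn=0]; result = -6665; [pos=1]; result = -239940; [turn=0]; result = -239945; [pos=2]; result = -8638020; [turn=0]; result = -8638025; [pos=3]; result = -310968900; [turn=0]; result = -310968905; delta = 1; [pos=3]; delta = 108; [pos=4]; delta = 11664; return 11658. Both give 11658.
Across all 35 domain points the two functions coincide.
verdict: equivalent


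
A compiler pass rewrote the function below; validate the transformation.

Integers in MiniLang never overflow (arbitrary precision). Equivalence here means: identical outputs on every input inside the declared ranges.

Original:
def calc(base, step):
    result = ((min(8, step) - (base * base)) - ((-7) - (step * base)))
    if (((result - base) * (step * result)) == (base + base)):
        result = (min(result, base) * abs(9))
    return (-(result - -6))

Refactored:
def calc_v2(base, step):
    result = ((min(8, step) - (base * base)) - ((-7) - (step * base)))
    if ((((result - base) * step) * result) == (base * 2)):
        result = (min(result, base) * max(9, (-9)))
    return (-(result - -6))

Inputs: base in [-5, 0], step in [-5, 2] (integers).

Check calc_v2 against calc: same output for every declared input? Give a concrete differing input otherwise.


Behavior is preserved: although arithmetic usage differs; min/max/abs usage differs; constant usage differs, the outputs never diverge.
As a probe, take base=0, step=0: calc runs result = 7; (((result - base) * (step * result)) == (base + base)) -> true; result = 0; return -6; calc_v2 runs result = 7; ((((result - base) * step) * result) == (base * 2)) -> true; result = 0; return -6; both end at -6.
Every one of the 48 inputs gives matching results.
verdict: equivalent


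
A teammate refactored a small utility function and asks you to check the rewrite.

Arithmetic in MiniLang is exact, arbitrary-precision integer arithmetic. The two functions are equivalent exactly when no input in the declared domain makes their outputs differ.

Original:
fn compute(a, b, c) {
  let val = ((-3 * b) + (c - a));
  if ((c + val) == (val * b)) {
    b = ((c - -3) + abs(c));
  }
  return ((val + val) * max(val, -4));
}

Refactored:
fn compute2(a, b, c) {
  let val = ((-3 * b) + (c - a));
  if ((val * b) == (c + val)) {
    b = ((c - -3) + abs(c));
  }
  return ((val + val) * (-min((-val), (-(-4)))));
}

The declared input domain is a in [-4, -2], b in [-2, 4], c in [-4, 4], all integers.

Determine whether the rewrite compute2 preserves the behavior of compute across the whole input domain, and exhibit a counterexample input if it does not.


Behavior is preserved: although min/max/abs usage differs, the outputs never diverge.
As a probe, take a=-3, b=-2, c=1: compute runs val=10, then ((c + val) == (val * b)) is false, then returns 200; compute2 runs val=10, then ((val * b) == (c + val)) is false, then returns 200; both end at 200.
Across all 189 domain points the two functions coincide.
verdict: equivalent


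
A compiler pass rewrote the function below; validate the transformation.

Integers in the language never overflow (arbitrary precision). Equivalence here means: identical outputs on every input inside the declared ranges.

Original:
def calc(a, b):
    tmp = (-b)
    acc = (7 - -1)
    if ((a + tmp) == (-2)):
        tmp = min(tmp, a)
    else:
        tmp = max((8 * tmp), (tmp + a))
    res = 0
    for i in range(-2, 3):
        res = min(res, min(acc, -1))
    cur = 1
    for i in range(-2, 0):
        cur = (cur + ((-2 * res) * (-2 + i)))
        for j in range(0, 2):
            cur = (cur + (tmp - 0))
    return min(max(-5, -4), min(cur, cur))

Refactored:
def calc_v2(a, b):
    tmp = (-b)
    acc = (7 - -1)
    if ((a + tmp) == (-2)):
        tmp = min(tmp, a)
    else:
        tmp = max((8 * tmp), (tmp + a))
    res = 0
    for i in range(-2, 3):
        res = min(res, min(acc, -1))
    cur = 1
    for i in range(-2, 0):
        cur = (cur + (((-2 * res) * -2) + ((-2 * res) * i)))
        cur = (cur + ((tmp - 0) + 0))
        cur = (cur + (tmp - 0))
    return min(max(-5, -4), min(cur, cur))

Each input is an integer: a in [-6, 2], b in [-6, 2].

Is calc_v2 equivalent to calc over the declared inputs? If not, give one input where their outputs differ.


Differences: arithmetic usage differs; also loop structure differs; also constant usage differs; also local variable names differ — yet all 81 inputs agree.
verdict: equivalent


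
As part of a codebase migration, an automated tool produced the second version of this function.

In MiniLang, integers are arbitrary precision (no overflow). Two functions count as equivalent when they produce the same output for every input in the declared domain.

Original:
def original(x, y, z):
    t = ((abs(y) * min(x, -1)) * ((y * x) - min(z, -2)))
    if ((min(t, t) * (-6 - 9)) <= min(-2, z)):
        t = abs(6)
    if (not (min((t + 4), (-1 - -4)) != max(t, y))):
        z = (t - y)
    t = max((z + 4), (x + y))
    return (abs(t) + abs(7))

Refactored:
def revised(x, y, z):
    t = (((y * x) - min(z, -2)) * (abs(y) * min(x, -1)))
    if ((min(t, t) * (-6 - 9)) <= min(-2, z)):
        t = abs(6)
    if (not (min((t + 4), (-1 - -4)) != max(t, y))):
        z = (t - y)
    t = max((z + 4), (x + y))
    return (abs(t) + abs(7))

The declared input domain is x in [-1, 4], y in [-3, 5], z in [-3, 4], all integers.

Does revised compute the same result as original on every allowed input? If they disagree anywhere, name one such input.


Equivalent — the differences include same computation, different form, yet no declared input distinguishes the two.
Spot check at x=3, y=4, z=-2 — original: t becomes -56; next ((min(t, t) * (-6 - 9)) <= min(-2, z)) evaluates to false; next (not (min((t + 4), (-1 - -4)) != max(t, y))) evaluates to false; next t becomes 7; next final value 14. revised: t becomes -56; next ((min(t, t) * (-6 - 9)) <= min(-2, z)) evaluates to false; next (not (min((t + 4), (-1 - -4)) != max(t, y))) evaluates to false; next t becomes 7; next final value 14. Both give 14.
Across all 432 domain points the two functions coincide.
verdict: equivalent
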